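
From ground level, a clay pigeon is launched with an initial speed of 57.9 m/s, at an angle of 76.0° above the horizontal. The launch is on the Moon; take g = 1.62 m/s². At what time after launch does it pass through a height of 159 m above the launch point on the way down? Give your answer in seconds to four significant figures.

66.40 s

Resolve: vₓ = 57.90 cos 76.0° = 14.01 m/s and v_y0 = 57.90 sin 76.0° = 56.18 m/s.
Require v_y0 t − ½ g t² = 159, i.e. 0.8100 t² − 56.18 t + 159 = 0.
Quadratic formula: t = (56.18 ± √2641.0) / 1.62 = (56.18 ± 51.39) / 1.62 → t = 2.956 s or 66.40 s.
The descending-branch root is 66.40 s.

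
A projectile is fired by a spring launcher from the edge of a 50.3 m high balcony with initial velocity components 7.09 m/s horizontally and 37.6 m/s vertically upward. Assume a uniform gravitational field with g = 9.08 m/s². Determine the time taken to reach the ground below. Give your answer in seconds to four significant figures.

Vertical motion (up positive, ground at y = 0): 4.540 t² − (37.60) t − 50.3 = 0, so t = (37.60 + √(37.60² + 2·9.08·50.3)) / 9.08 = (37.60 + 48.24) / 9.08 = 9.454 s.

9.454 s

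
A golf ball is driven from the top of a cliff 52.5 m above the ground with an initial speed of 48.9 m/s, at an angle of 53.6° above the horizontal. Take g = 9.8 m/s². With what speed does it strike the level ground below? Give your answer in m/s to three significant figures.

Components: vₓ = 48.90 cos 53.6° = 29.02 m/s, v_y0 = 48.90 sin 53.6° = 39.36 m/s.
The projectile lands when y = 52.5 + (39.36) t − ½·9.80·t² = 0. Positive root: t = (39.36 + √(39.36² + 2·9.80·52.5)) / 9.80 = (39.36 + 50.78) / 9.80 = 9.197 s.
Vertical velocity at impact: v_y = v_y0 − g t = 39.36 − 9.80 × 9.197 = −50.78 m/s.
Speed: |v| = √(vₓ² + v_y²) = √(29.02² + 50.78²) = 58.48 m/s.

58.5 m/s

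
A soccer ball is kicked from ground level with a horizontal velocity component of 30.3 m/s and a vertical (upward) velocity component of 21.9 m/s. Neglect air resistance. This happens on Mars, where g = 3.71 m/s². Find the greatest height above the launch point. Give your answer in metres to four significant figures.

64.64 m

Peak height H = v_y0² / (2g) = 479.61 / 7.420 = 64.64 m.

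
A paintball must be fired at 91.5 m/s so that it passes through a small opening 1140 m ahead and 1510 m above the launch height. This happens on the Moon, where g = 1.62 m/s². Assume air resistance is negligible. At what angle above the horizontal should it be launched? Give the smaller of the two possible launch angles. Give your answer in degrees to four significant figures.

Trajectory: y = x tanθ − g x² (1 + tan²θ)/(2v₀²). With x = 1140, y = 1510, v₀ = 91.5, g = 1.62:
125.7 tan²θ − 1140 tanθ + (1636) = 0.
tanθ = [1140 ± √(1140² − 4 × 125.7 × (1636))] / (2 × 125.7) = (1140 ± 690.6) / 251.5, giving tanθ = 1.787 or 7.280.
θ = 60.77° or 82.18°; the smaller is 60.77°.

60.77°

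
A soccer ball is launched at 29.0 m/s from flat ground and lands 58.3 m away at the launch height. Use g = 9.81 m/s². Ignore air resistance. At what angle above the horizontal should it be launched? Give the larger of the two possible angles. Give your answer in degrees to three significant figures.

R = v₀² sin 2θ / g gives sin 2θ = gR/v₀² = 9.81·58.3/29.0² = 0.6801.
2θ = 42.85° or 180° − 42.85° = 137.2°, so θ = 21.42° or 68.58°.
The larger angle is 68.58°.

68.6°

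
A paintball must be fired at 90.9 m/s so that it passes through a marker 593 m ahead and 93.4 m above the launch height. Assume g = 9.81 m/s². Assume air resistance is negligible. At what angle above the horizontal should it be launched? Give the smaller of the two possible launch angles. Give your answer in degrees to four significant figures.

Trajectory: y = x tanθ − g x² (1 + tan²θ)/(2v₀²). With x = 593, y = 93.4, v₀ = 90.9, g = 9.81:
208.7 tan²θ − 593 tanθ + (302.1) = 0.
tanθ = [593 ± √(593² − 4 × 208.7 × (302.1))] / (2 × 208.7) = (593 ± 315.2) / 417.5, giving tanθ = 0.6654 or 2.175.
θ = 33.64° or 65.31°; the smaller is 33.64°.

33.64°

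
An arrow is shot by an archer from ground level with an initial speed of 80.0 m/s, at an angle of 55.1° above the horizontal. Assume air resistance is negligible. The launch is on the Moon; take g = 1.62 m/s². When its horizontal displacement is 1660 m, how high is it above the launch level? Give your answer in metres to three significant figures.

1310 m

Resolve: vₓ = 80.00 cos 55.1° = 45.77 m/s and v_y0 = 80.00 sin 55.1° = 65.61 m/s.
At x = 1660 m, t = x/vₓ = 1660/45.77 = 36.27 s.
Height: y = v_y0 t − ½ g t² = 65.61 × 36.27 − 0.8100 × 36.27² = 2380 − 1065 = 1314 m.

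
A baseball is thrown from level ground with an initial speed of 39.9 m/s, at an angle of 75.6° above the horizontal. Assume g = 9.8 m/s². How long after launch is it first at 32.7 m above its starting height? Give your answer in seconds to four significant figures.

Resolve: vₓ = 39.90 cos 75.6° = 9.923 m/s and v_y0 = 39.90 sin 75.6° = 38.65 m/s.
Set y = v_y0 t − ½ g t² = 32.7: 4.900 t² − 38.65 t + 32.7 = 0.
Quadratic formula: t = (38.65 ± √852.63) / 9.80 = (38.65 ± 29.20) / 9.80 → t = 0.9639 s or 6.923 s.
The first (ascending) time is 0.9639 s.

0.9639 s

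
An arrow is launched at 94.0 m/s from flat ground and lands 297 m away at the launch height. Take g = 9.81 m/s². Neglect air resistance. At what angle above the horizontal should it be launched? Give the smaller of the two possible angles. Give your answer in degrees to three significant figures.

9.63°

R = v₀² sin 2θ / g gives sin 2θ = gR/v₀² = 9.81·297/94.0² = 0.3297.
2θ = 19.25° or 180° − 19.25° = 160.7°, so θ = 9.626° or 80.37°.
The smaller angle is 9.626°.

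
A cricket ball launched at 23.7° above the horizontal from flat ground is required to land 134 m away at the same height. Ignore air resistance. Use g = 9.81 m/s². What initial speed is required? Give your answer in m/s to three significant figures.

Level-ground range: R = v₀² sin(2θ)/g, so v₀ = √(gR / sin 2θ).
v₀ = √(9.81 × 134 / sin 47.40°) = √(1315 / 0.7361) = √1785.8 = 42.26 m/s.

42.3 m/s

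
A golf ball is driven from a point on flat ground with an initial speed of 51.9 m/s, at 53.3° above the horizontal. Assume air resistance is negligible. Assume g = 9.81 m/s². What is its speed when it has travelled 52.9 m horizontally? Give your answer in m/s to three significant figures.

Horizontal component vₓ = 51.90 cos 53.3° = 31.02 m/s; vertical v_y0 = 51.90 sin 53.3° = 41.61 m/s.
x = vₓ t ⇒ t = 52.9/31.02 = 1.706 s.
Vertical velocity there: v_y = v_y0 − g t = 41.61 − 9.81 × 1.706 = 24.88 m/s.
Speed: √(vₓ² + v_y²) = √(31.02² + 24.88²) = 39.76 m/s.

39.8 m/s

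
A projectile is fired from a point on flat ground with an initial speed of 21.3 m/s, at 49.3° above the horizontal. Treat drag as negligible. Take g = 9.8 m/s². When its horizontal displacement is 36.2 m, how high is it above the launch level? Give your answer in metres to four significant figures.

8.803 m

Components: vₓ = 21.30 cos 49.3° = 13.89 m/s, v_y0 = 21.30 sin 49.3° = 16.15 m/s.
x = vₓ t ⇒ t = 36.2/13.89 = 2.606 s.
Height: y = v_y0 t − ½ g t² = 16.15 × 2.606 − 4.900 × 2.606² = 42.09 − 33.28 = 8.803 m.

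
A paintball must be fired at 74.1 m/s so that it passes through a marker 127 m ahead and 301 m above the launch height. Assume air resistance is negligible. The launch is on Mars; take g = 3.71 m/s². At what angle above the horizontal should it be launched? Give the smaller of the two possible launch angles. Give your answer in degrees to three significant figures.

69.9°

Trajectory: y = x tanθ − g x² (1 + tan²θ)/(2v₀²). With x = 127, y = 301, v₀ = 74.1, g = 3.71:
5.449 tan²θ − 127 tanθ + (306.4) = 0.
tanθ = [127 ± √(127² − 4 × 5.449 × (306.4))] / (2 × 5.449) = (127 ± 97.21) / 10.90, giving tanθ = 2.734 or 20.57.
θ = 69.91° or 87.22°; the smaller is 69.91°.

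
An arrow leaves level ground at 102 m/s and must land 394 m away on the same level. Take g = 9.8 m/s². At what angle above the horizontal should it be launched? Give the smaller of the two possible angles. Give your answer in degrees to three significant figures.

10.9°

From R = (v₀²/g) sin 2θ: sin 2θ = 9.80 × 394 / 10404 = 0.3711.
2θ = 21.79° or 180° − 21.79° = 158.2°, so θ = 10.89° or 79.11°.
The smaller angle is 10.89°.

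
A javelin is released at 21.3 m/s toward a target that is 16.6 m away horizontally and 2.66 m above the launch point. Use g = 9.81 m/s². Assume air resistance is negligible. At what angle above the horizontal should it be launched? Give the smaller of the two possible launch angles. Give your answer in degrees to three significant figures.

Trajectory: y = x tanθ − g x² (1 + tan²θ)/(2v₀²). With x = 16.6, y = 2.66, v₀ = 21.3, g = 9.81:
2.979 tan²θ − 16.6 tanθ + (5.639) = 0.
tanθ = [16.6 ± √(16.6² − 4 × 2.979 × (5.639))] / (2 × 2.979) = (16.6 ± 14.43) / 5.958, giving tanθ = 0.3634 or 5.209.
θ = 19.97° or 79.13°; the smaller is 19.97°.

20.0°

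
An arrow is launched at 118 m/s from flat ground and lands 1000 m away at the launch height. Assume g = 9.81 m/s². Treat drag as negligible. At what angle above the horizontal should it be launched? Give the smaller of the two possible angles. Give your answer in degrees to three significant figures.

R = v₀² sin 2θ / g gives sin 2θ = gR/v₀² = 9.81·1000/118² = 0.7045.
2θ = 44.79° or 180° − 44.79° = 135.2°, so θ = 22.40° or 67.60°.
The smaller angle is 22.40°.

22.4°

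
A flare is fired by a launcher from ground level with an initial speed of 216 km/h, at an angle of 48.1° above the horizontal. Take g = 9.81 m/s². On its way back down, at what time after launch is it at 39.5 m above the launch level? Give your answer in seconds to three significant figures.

Convert: 216 km/h = 216/3.6 = 60.00 m/s.
Components: vₓ = 60.00 cos 48.1° = 40.07 m/s, v_y0 = 60.00 sin 48.1° = 44.66 m/s.
Require v_y0 t − ½ g t² = 39.5, i.e. 4.905 t² − 44.66 t + 39.5 = 0.
Quadratic formula: t = (44.66 ± √1219.4) / 9.81 = (44.66 ± 34.92) / 9.81 → t = 0.9927 s or 8.112 s.
The descending-branch root is 8.112 s.

8.11 s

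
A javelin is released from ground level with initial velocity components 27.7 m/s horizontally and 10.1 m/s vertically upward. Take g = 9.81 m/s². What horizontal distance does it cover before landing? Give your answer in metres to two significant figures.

Time aloft: T = 2 v_y0 / g = 2 × 10.10 / 9.81 = 2.059 s.
Horizontal distance R = vₓ T = 27.70 × 2.059 = 57.04 m.

57 m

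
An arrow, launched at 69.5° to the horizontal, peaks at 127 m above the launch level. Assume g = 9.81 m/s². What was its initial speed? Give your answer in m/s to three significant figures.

53.3 m/s

At the peak v_y = 0, so v_y0 = √(2gH) = √(2 × 9.81 × 127) = 49.92 m/s.
v_y0 = v₀ sin θ ⇒ v₀ = 49.92 / sin 69.5° = 53.29 m/s.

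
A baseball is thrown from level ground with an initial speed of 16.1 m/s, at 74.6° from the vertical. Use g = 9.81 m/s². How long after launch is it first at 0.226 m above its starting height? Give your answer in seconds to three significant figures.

0.0565 s

Components: vₓ = 16.10 sin 74.6° = 15.52 m/s, v_y0 = 16.10 cos 74.6° = 4.275 m/s.
Height y(t) = 4.275 t − 4.905 t² = 0.226 gives 4.905 t² − 4.275 t + 0.226 = 0.
t = [4.275 ± √(4.275² − 2·9.81·0.226)] / 9.81 = (4.275 ± 3.721) / 9.81, so t = 0.05653 s or t = 0.8151 s.
The first (ascending) time is 0.05653 s.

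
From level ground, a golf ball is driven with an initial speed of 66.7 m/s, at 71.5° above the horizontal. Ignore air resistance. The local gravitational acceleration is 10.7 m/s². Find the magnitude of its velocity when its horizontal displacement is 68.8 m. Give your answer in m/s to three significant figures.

35.5 m/s

Horizontal component vₓ = 66.70 cos 71.5° = 21.16 m/s; vertical v_y0 = 66.70 sin 71.5° = 63.25 m/s.
Time to reach x = 68.8 m: t = x/vₓ = 68.8/21.16 = 3.251 s.
Vertical velocity there: v_y = v_y0 − g t = 63.25 − 10.7 × 3.251 = 28.47 m/s.
Speed: √(vₓ² + v_y²) = √(21.16² + 28.47²) = 35.47 m/s.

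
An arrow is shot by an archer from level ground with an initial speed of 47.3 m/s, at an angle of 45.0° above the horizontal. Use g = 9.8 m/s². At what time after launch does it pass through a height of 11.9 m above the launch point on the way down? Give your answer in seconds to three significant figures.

6.45 s

Horizontal component vₓ = 47.30 cos 45.0° = 33.45 m/s; vertical v_y0 = 47.30 sin 45.0° = 33.45 m/s.
Set y = v_y0 t − ½ g t² = 11.9: 4.900 t² − 33.45 t + 11.9 = 0.
t = [33.45 ± √(33.45² − 2·9.80·11.9)] / 9.80 = (33.45 ± 29.76) / 9.80, so t = 0.3766 s or t = 6.449 s.
The descending-branch root is 6.449 s.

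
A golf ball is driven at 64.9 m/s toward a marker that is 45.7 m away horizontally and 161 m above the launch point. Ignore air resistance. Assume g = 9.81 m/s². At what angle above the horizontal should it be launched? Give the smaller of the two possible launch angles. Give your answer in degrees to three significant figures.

78.2°

Trajectory: y = x tanθ − g x² (1 + tan²θ)/(2v₀²). With x = 45.7, y = 161, v₀ = 64.9, g = 9.81:
2.432 tan²θ − 45.7 tanθ + (163.4) = 0.
tanθ = [45.7 ± √(45.7² − 4 × 2.432 × (163.4))] / (2 × 2.432) = (45.7 ± 22.33) / 4.864, giving tanθ = 4.805 or 13.99.
θ = 78.24° or 85.91°; the smaller is 78.24°.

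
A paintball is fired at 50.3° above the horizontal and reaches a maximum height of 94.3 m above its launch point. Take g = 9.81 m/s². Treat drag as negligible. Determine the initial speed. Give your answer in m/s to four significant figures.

At the peak v_y = 0, so v_y0 = √(2gH) = √(2 × 9.81 × 94.3) = 43.01 m/s.
v_y0 = v₀ sin θ ⇒ v₀ = 43.01 / sin 50.3° = 55.91 m/s.

55.91 m/s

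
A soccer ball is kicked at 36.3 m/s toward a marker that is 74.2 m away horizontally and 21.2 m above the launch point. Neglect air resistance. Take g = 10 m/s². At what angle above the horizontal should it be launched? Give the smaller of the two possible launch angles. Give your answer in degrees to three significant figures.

35.3°

Trajectory: y = x tanθ − g x² (1 + tan²θ)/(2v₀²). With x = 74.2, y = 21.2, v₀ = 36.3, g = 10.0:
20.89 tan²θ − 74.2 tanθ + (42.09) = 0.
tanθ = [74.2 ± √(74.2² − 4 × 20.89 × (42.09))] / (2 × 20.89) = (74.2 ± 44.59) / 41.78, giving tanθ = 0.7087 or 2.843.
θ = 35.32° or 70.62°; the smaller is 35.32°.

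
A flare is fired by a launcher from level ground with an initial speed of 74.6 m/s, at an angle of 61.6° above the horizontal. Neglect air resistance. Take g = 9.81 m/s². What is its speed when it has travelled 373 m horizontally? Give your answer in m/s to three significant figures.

Components: vₓ = 74.60 cos 61.6° = 35.48 m/s, v_y0 = 74.60 sin 61.6° = 65.62 m/s.
Time to reach x = 373 m: t = x/vₓ = 373/35.48 = 10.51 s.
Vertical velocity there: v_y = v_y0 − g t = 65.62 − 9.81 × 10.51 = −37.51 m/s.
Speed: √(vₓ² + v_y²) = √(35.48² + 37.51²) = 51.63 m/s.

51.6 m/s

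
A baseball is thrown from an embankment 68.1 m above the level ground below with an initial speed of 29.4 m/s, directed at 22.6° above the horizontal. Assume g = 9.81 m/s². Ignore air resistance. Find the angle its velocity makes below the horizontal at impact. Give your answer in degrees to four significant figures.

Resolve: vₓ = 29.40 cos 22.6° = 27.14 m/s and v_y0 = 29.40 sin 22.6° = 11.30 m/s.
The projectile lands when y = 68.1 + (11.30) t − ½·9.81·t² = 0. Positive root: t = (11.30 + √(11.30² + 2·9.81·68.1)) / 9.81 = (11.30 + 38.26) / 9.81 = 5.052 s.
At impact: v_y = v_y0 − g t = −38.26 m/s; vₓ = 27.14 m/s.
Angle below horizontal: arctan(|v_y|/vₓ) = arctan(38.26/27.14) = 54.65°.

54.65°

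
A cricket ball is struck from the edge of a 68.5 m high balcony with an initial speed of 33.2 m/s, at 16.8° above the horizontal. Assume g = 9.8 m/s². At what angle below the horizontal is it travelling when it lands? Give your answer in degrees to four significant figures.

Horizontal component vₓ = 33.20 cos 16.8° = 31.78 m/s; vertical v_y0 = 33.20 sin 16.8° = 9.596 m/s.
Vertical motion (up positive, ground at y = 0): 4.900 t² − (9.596) t − 68.5 = 0, so t = (9.596 + √(9.596² + 2·9.80·68.5)) / 9.80 = (9.596 + 37.88) / 9.80 = 4.844 s.
At impact: v_y = v_y0 − g t = −37.88 m/s; vₓ = 31.78 m/s.
Angle below horizontal: arctan(|v_y|/vₓ) = arctan(37.88/31.78) = 50.00°.

50.00°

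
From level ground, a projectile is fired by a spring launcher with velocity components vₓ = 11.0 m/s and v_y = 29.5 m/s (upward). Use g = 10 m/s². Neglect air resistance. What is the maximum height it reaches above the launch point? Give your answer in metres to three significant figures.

43.5 m

Peak height H = v_y0² / (2g) = 870.25 / 20.00 = 43.51 m.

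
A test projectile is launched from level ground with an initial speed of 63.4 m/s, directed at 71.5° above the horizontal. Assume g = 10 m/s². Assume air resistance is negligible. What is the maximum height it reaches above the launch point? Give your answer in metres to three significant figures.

Resolve: vₓ = 63.40 cos 71.5° = 20.12 m/s and v_y0 = 63.40 sin 71.5° = 60.12 m/s.
Peak height H = v_y0² / (2g) = 3614.9 / 20.00 = 180.7 m.

181 m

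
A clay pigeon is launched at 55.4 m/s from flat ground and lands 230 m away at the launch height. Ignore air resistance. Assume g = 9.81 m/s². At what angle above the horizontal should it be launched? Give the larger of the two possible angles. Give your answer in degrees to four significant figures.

Level-ground range R = v₀² sin(2θ)/g ⇒ sin(2θ) = gR/v₀² = 9.81 × 230 / 55.4² = 0.7352.
2θ = 47.32° or 180° − 47.32° = 132.7°, so θ = 23.66° or 66.34°.
The larger angle is 66.34°.

66.34°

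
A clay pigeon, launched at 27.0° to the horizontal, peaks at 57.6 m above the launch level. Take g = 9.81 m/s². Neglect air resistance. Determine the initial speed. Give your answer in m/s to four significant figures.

74.05 m/s

At the peak v_y = 0, so v_y0 = √(2gH) = √(2 × 9.81 × 57.6) = 33.62 m/s.
v_y0 = v₀ sin θ ⇒ v₀ = 33.62 / sin 27.0° = 74.05 m/s.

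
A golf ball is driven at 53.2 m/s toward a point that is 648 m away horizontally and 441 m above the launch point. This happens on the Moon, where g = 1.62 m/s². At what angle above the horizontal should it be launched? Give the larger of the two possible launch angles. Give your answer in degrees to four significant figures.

Trajectory: y = x tanθ − g x² (1 + tan²θ)/(2v₀²). With x = 648, y = 441, v₀ = 53.2, g = 1.62:
120.2 tan²θ − 648 tanθ + (561.2) = 0.
tanθ = [648 ± √(648² − 4 × 120.2 × (561.2))] / (2 × 120.2) = (648 ± 387.5) / 240.3, giving tanθ = 1.084 or 4.308.
θ = 47.31° or 76.93°; the larger is 76.93°.

76.93°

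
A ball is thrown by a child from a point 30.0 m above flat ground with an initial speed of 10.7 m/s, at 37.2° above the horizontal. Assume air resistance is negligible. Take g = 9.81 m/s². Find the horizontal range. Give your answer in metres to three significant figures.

Horizontal component vₓ = 10.70 cos 37.2° = 8.523 m/s; vertical v_y0 = 10.70 sin 37.2° = 6.469 m/s.
The projectile lands when y = 30.0 + (6.469) t − ½·9.81·t² = 0. Positive root: t = (6.469 + √(6.469² + 2·9.81·30.0)) / 9.81 = (6.469 + 25.11) / 9.81 = 3.219 s.
Horizontal distance: R = vₓ t = 8.523 × 3.219 = 27.43 m.

27.4 m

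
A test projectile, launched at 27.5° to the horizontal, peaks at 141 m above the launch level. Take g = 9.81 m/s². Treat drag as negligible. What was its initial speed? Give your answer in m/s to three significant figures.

At the peak v_y = 0, so v_y0 = √(2gH) = √(2 × 9.81 × 141) = 52.60 m/s.
v_y0 = v₀ sin θ ⇒ v₀ = 52.60 / sin 27.5° = 113.9 m/s.

114 m/s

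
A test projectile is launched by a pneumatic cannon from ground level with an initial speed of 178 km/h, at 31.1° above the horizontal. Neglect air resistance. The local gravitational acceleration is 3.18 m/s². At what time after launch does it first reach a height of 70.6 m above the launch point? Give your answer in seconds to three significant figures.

Convert: 178 km/h = 178/3.6 = 49.44 m/s.
vₓ = 49.44 cos 31.1° = 42.34 m/s; v_y0 = 49.44 sin 31.1° = 25.54 m/s.
Set y = v_y0 t − ½ g t² = 70.6: 1.590 t² − 25.54 t + 70.6 = 0.
t = [25.54 ± √(25.54² − 2·3.18·70.6)] / 3.18 = (25.54 ± 14.26) / 3.18, so t = 3.548 s or t = 12.51 s.
The first (ascending) time is 3.548 s.

3.55 s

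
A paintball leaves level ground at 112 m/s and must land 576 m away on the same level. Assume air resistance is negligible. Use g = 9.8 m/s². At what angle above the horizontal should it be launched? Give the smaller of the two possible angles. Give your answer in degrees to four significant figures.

13.37°

Level-ground range R = v₀² sin(2θ)/g ⇒ sin(2θ) = gR/v₀² = 9.80 × 576 / 112² = 0.4500.
2θ = 26.74° or 180° − 26.74° = 153.3°, so θ = 13.37° or 76.63°.
The smaller angle is 13.37°.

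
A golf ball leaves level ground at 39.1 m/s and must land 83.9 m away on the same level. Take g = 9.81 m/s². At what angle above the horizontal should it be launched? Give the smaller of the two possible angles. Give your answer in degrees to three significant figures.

16.3°

From R = (v₀²/g) sin 2θ: sin 2θ = 9.81 × 83.9 / 1528.8 = 0.5384.
2θ = 32.57° or 180° − 32.57° = 147.4°, so θ = 16.29° or 73.71°.
The smaller angle is 16.29°.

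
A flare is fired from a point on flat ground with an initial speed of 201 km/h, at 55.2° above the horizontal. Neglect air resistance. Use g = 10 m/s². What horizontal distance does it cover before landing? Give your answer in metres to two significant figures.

Convert: 201 km/h = 201/3.6 = 55.83 m/s.
Components: vₓ = 55.83 cos 55.2° = 31.86 m/s, v_y0 = 55.83 sin 55.2° = 45.85 m/s.
Flight time T = 2 v_y0 / g = 9.169 s.
Range: R = vₓ T = 31.86 × 9.169 = 292.2 m.

290 m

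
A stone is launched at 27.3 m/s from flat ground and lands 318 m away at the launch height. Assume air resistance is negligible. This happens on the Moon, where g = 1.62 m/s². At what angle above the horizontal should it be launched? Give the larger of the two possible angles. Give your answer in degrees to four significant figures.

From R = (v₀²/g) sin 2θ: sin 2θ = 1.62 × 318 / 745.29 = 0.6912.
2θ = 43.73° or 180° − 43.73° = 136.3°, so θ = 21.86° or 68.14°.
The larger angle is 68.14°.

68.14°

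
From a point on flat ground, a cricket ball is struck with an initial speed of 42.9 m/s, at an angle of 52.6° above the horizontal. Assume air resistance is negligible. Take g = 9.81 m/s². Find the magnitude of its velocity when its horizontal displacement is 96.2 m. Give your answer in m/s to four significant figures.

26.14 m/s

vₓ = 42.90 cos 52.6° = 26.06 m/s; v_y0 = 42.90 sin 52.6° = 34.08 m/s.
Time to reach x = 96.2 m: t = x/vₓ = 96.2/26.06 = 3.692 s.
Vertical velocity there: v_y = v_y0 − g t = 34.08 − 9.81 × 3.692 = −2.138 m/s.
Speed: √(vₓ² + v_y²) = √(26.06² + 2.138²) = 26.14 m/s.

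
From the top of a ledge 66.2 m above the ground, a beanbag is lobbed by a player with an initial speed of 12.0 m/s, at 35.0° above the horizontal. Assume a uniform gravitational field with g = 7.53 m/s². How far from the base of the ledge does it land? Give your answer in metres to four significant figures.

51.17 m

Components: vₓ = 12.00 cos 35.0° = 9.830 m/s, v_y0 = 12.00 sin 35.0° = 6.883 m/s.
With up positive and y = 0 at the ground: y(t) = 66.2 + (6.883) t − 3.765 t². Setting y = 0 and taking the positive root: t = [6.883 + √(6.883² + 2·7.53·66.2)] / 7.53 = (6.883 + 32.32) / 7.53 = 5.206 s.
Horizontal distance: R = vₓ t = 9.830 × 5.206 = 51.17 m.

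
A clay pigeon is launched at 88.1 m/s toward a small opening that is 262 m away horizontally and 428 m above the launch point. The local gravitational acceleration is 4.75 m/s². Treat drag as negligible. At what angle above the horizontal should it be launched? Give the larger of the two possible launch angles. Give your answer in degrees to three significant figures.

84.5°

Trajectory: y = x tanθ − g x² (1 + tan²θ)/(2v₀²). With x = 262, y = 428, v₀ = 88.1, g = 4.75:
21.00 tan²θ − 262 tanθ + (449.0) = 0.
tanθ = [262 ± √(262² − 4 × 21.00 × (449.0))] / (2 × 21.00) = (262 ± 175.8) / 42.01, giving tanθ = 2.051 or 10.42.
θ = 64.01° or 84.52°; the larger is 84.52°.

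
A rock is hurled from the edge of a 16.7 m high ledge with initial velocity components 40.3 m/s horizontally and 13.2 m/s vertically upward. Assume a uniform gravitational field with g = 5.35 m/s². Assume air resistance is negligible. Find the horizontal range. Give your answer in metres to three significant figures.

241 m

With up positive and y = 0 at the ground: y(t) = 16.7 + (13.20) t − 2.675 t². Setting y = 0 and taking the positive root: t = [13.20 + √(13.20² + 2·5.35·16.7)] / 5.35 = (13.20 + 18.79) / 5.35 = 5.979 s.
Horizontal distance: R = vₓ t = 40.30 × 5.979 = 240.9 m.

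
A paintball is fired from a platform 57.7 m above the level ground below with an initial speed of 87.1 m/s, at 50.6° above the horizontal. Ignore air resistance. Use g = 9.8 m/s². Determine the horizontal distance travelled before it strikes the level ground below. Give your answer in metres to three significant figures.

804 m

vₓ = 87.10 cos 50.6° = 55.29 m/s; v_y0 = 87.10 sin 50.6° = 67.31 m/s.
Vertical motion (up positive, ground at y = 0): 4.900 t² − (67.31) t − 57.7 = 0, so t = (67.31 + √(67.31² + 2·9.80·57.7)) / 9.80 = (67.31 + 75.24) / 9.80 = 14.55 s.
Horizontal distance: R = vₓ t = 55.29 × 14.55 = 804.1 m.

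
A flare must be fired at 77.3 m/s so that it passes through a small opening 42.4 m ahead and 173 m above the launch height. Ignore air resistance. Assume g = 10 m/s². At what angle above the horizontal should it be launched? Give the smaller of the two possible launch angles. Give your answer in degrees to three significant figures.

Trajectory: y = x tanθ − g x² (1 + tan²θ)/(2v₀²). With x = 42.4, y = 173, v₀ = 77.3, g = 10.0:
1.504 tan²θ − 42.4 tanθ + (174.5) = 0.
tanθ = [42.4 ± √(42.4² − 4 × 1.504 × (174.5))] / (2 × 1.504) = (42.4 ± 27.34) / 3.009, giving tanθ = 5.004 or 23.18.
θ = 78.70° or 87.53°; the smaller is 78.70°.

78.7°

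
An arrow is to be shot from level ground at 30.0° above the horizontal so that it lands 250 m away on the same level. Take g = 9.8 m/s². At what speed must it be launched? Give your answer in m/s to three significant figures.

On level ground R = v₀² sin 2θ / g ⇒ v₀ = √(gR / sin 2θ).
v₀ = √(9.80 × 250 / sin 60.00°) = √(2450 / 0.8660) = √2829.0 = 53.19 m/s.

53.2 m/s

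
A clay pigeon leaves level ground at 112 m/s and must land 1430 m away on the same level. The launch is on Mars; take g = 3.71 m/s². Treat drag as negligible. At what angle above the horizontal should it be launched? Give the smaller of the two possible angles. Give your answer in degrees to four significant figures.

12.51°

R = v₀² sin 2θ / g gives sin 2θ = gR/v₀² = 3.71·1430/112² = 0.4229.
2θ = 25.02° or 180° − 25.02° = 155.0°, so θ = 12.51° or 77.49°.
The smaller angle is 12.51°.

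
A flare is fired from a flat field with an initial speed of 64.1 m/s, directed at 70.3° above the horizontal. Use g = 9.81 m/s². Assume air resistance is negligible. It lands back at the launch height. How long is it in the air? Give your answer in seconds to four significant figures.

Horizontal component vₓ = 64.10 cos 70.3° = 21.61 m/s; vertical v_y0 = 64.10 sin 70.3° = 60.35 m/s.
Landing at launch height ⇒ T = 2 v_y0 / g = 2 × 60.35 / 9.81 = 12.30 s.

12.30 s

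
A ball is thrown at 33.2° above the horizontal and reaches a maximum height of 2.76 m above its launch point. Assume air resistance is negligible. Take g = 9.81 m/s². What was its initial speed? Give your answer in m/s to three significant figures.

13.4 m/s

At the peak v_y = 0, so v_y0 = √(2gH) = √(2 × 9.81 × 2.76) = 7.359 m/s.
v_y0 = v₀ sin θ ⇒ v₀ = 7.359 / sin 33.2° = 13.44 m/s.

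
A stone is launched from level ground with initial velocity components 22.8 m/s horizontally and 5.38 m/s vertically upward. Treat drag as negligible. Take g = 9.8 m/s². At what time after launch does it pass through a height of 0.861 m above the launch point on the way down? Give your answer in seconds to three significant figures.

Set y = v_y0 t − ½ g t² = 0.861: 4.900 t² − 5.380 t + 0.861 = 0.
t = [5.380 ± √(5.380² − 2·9.80·0.861)] / 9.80 = (5.380 ± 3.474) / 9.80, so t = 0.1945 s or t = 0.9035 s.
The descending-branch root is 0.9035 s.

0.903 s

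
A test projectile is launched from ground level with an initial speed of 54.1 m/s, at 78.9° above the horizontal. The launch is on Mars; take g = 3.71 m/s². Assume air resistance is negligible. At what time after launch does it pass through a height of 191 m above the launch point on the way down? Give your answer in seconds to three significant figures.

24.4 s

vₓ = 54.10 cos 78.9° = 10.42 m/s; v_y0 = 54.10 sin 78.9° = 53.09 m/s.
Height y(t) = 53.09 t − 1.855 t² = 191 gives 1.855 t² − 53.09 t + 191 = 0.
Quadratic formula: t = (53.09 ± √1401.1) / 3.71 = (53.09 ± 37.43) / 3.71 → t = 4.220 s or 24.40 s.
The descending-branch root is 24.40 s.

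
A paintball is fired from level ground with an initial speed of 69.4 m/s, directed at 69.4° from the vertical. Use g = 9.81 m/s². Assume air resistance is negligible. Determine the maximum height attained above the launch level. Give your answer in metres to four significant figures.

30.39 m

Horizontal component vₓ = 69.40 sin 69.4° = 64.96 m/s; vertical v_y0 = 69.40 cos 69.4° = 24.42 m/s.
Maximum height: H = v_y0² / (2g) = 24.42² / (2 × 9.81) = 30.39 m.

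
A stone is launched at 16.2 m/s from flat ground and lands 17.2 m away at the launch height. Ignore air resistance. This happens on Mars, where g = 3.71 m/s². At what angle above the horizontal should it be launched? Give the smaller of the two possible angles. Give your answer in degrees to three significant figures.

7.04°

Level-ground range R = v₀² sin(2θ)/g ⇒ sin(2θ) = gR/v₀² = 3.71 × 17.2 / 16.2² = 0.2431.
2θ = 14.07° or 180° − 14.07° = 165.9°, so θ = 7.036° or 82.96°.
The smaller angle is 7.036°.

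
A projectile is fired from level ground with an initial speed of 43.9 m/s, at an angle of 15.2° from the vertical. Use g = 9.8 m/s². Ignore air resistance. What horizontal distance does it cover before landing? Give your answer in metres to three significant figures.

vₓ = 43.90 sin 15.2° = 11.51 m/s; v_y0 = 43.90 cos 15.2° = 42.36 m/s.
Time aloft: T = 2 v_y0 / g = 2 × 42.36 / 9.80 = 8.646 s.
Range: R = vₓ T = 11.51 × 8.646 = 99.51 m.

99.5 m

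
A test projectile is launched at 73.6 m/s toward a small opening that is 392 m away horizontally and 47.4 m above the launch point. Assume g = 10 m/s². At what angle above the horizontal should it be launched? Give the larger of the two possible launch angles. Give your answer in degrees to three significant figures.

Trajectory: y = x tanθ − g x² (1 + tan²θ)/(2v₀²). With x = 392, y = 47.4, v₀ = 73.6, g = 10.0:
141.8 tan²θ − 392 tanθ + (189.2) = 0.
tanθ = [392 ± √(392² − 4 × 141.8 × (189.2))] / (2 × 141.8) = (392 ± 215.2) / 283.7, giving tanθ = 0.6233 or 2.140.
θ = 31.94° or 64.96°; the larger is 64.96°.

65.0°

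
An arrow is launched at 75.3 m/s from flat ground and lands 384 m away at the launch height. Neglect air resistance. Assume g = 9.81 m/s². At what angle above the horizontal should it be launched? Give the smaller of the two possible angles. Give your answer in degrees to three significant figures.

R = v₀² sin 2θ / g gives sin 2θ = gR/v₀² = 9.81·384/75.3² = 0.6644.
2θ = 41.63° or 180° − 41.63° = 138.4°, so θ = 20.82° or 69.18°.
The smaller angle is 20.82°.

20.8°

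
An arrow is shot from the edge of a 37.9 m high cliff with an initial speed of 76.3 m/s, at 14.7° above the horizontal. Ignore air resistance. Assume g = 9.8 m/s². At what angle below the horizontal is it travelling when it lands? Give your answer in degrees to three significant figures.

Resolve: vₓ = 76.30 cos 14.7° = 73.80 m/s and v_y0 = 76.30 sin 14.7° = 19.36 m/s.
With up positive and y = 0 at the ground: y(t) = 37.9 + (19.36) t − 4.900 t². Setting y = 0 and taking the positive root: t = [19.36 + √(19.36² + 2·9.80·37.9)] / 9.80 = (19.36 + 33.43) / 9.80 = 5.387 s.
At impact: v_y = v_y0 − g t = −33.43 m/s; vₓ = 73.80 m/s.
Angle below horizontal: arctan(|v_y|/vₓ) = arctan(33.43/73.80) = 24.37°.

24.4°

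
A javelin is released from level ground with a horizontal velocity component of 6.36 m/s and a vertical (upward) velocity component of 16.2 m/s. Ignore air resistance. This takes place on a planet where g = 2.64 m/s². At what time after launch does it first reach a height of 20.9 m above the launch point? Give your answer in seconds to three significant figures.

Require v_y0 t − ½ g t² = 20.9, i.e. 1.320 t² − 16.20 t + 20.9 = 0.
Quadratic formula: t = (16.20 ± √152.09) / 2.64 = (16.20 ± 12.33) / 2.64 → t = 1.465 s or 10.81 s.
The first (ascending) time is 1.465 s.

1.47 s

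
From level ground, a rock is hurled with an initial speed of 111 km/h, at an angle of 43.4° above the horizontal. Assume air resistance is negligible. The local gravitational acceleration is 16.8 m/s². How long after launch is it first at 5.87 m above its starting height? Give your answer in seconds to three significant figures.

Convert: 111 km/h = 111/3.6 = 30.83 m/s.
vₓ = 30.83 cos 43.4° = 22.40 m/s; v_y0 = 30.83 sin 43.4° = 21.19 m/s.
Set y = v_y0 t − ½ g t² = 5.87: 8.400 t² − 21.19 t + 5.87 = 0.
t = [21.19 ± √(21.19² − 2·16.8·5.87)] / 16.8 = (21.19 ± 15.86) / 16.8, so t = 0.3169 s or t = 2.205 s.
The first (ascending) time is 0.3169 s.

0.317 s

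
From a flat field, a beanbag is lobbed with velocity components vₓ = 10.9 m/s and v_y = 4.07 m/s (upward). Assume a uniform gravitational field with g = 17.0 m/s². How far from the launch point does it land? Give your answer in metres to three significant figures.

Time aloft: T = 2 v_y0 / g = 2 × 4.070 / 17.0 = 0.4788 s.
Horizontal distance R = vₓ T = 10.90 × 0.4788 = 5.219 m.

5.22 m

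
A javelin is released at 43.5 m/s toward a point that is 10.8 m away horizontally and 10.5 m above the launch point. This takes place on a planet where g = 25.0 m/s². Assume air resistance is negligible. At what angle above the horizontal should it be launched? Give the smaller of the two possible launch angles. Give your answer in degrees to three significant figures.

48.6°

Trajectory: y = x tanθ − g x² (1 + tan²θ)/(2v₀²). With x = 10.8, y = 10.5, v₀ = 43.5, g = 25.0:
0.7705 tan²θ − 10.8 tanθ + (11.27) = 0.
tanθ = [10.8 ± √(10.8² − 4 × 0.7705 × (11.27))] / (2 × 0.7705) = (10.8 ± 9.050) / 1.541, giving tanθ = 1.136 or 12.88.
θ = 48.63° or 85.56°; the smaller is 48.63°.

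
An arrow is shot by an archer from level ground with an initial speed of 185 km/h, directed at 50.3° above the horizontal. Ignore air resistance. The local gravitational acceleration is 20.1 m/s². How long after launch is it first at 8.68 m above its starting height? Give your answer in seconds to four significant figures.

0.2334 s

Convert: 185 km/h = 185/3.6 = 51.39 m/s.
vₓ = 51.39 cos 50.3° = 32.83 m/s; v_y0 = 51.39 sin 50.3° = 39.54 m/s.
Height y(t) = 39.54 t − 10.05 t² = 8.68 gives 10.05 t² − 39.54 t + 8.68 = 0.
t = [39.54 ± √(39.54² − 2·20.1·8.68)] / 20.1 = (39.54 ± 34.85) / 20.1, so t = 0.2334 s or t = 3.701 s.
The first (ascending) time is 0.2334 s.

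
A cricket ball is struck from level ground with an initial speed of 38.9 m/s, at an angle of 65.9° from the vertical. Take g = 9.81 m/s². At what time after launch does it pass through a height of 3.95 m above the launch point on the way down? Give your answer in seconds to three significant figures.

2.97 s

vₓ = 38.90 sin 65.9° = 35.51 m/s; v_y0 = 38.90 cos 65.9° = 15.88 m/s.
Height y(t) = 15.88 t − 4.905 t² = 3.95 gives 4.905 t² − 15.88 t + 3.95 = 0.
Quadratic formula: t = (15.88 ± √174.80) / 9.81 = (15.88 ± 13.22) / 9.81 → t = 0.2714 s or 2.967 s.
The descending-branch root is 2.967 s.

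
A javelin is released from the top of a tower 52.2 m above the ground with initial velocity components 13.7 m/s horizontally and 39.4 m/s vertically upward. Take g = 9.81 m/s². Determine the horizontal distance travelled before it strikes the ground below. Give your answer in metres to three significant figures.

126 m

With up positive and y = 0 at the ground: y(t) = 52.2 + (39.40) t − 4.905 t². Setting y = 0 and taking the positive root: t = [39.40 + √(39.40² + 2·9.81·52.2)] / 9.81 = (39.40 + 50.76) / 9.81 = 9.191 s.
Horizontal distance: R = vₓ t = 13.70 × 9.191 = 125.9 m.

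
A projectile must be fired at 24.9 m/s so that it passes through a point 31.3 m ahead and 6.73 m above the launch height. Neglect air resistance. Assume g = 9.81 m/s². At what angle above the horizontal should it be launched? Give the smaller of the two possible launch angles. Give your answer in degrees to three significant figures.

28.1°

Trajectory: y = x tanθ − g x² (1 + tan²θ)/(2v₀²). With x = 31.3, y = 6.73, v₀ = 24.9, g = 9.81:
7.750 tan²θ − 31.3 tanθ + (14.48) = 0.
tanθ = [31.3 ± √(31.3² − 4 × 7.750 × (14.48))] / (2 × 7.750) = (31.3 ± 23.04) / 15.50, giving tanθ = 0.5330 or 3.505.
θ = 28.06° or 74.08°; the smaller is 28.06°.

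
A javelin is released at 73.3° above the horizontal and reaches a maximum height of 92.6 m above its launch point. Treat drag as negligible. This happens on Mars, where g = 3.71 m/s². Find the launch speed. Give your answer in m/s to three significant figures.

At the peak v_y = 0, so v_y0 = √(2gH) = √(2 × 3.71 × 92.6) = 26.21 m/s.
v_y0 = v₀ sin θ ⇒ v₀ = 26.21 / sin 73.3° = 27.37 m/s.

27.4 m/s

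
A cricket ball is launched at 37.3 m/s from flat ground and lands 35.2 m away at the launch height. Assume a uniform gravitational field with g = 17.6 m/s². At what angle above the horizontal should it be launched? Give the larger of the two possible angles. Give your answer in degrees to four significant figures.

R = v₀² sin 2θ / g gives sin 2θ = gR/v₀² = 17.6·35.2/37.3² = 0.4453.
2θ = 26.44° or 180° − 26.44° = 153.6°, so θ = 13.22° or 76.78°.
The larger angle is 76.78°.

76.78°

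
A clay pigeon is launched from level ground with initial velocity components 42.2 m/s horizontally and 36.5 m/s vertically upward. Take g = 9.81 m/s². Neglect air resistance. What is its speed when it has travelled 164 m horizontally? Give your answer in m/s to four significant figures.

x = vₓ t ⇒ t = 164/42.20 = 3.886 s.
Vertical velocity there: v_y = v_y0 − g t = 36.50 − 9.81 × 3.886 = −1.624 m/s.
Speed: √(vₓ² + v_y²) = √(42.20² + 1.624²) = 42.23 m/s.

42.23 m/s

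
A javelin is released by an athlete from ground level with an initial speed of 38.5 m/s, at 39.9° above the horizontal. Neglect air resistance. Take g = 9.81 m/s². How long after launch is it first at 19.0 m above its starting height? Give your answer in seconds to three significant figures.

vₓ = 38.50 cos 39.9° = 29.54 m/s; v_y0 = 38.50 sin 39.9° = 24.70 m/s.
Set y = v_y0 t − ½ g t² = 19.0: 4.905 t² − 24.70 t + 19.0 = 0.
Quadratic formula: t = (24.70 ± √237.10) / 9.81 = (24.70 ± 15.40) / 9.81 → t = 0.9478 s or 4.087 s.
The first (ascending) time is 0.9478 s.

0.948 s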